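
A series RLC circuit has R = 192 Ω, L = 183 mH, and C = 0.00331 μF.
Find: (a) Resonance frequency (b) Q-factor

Step 1 — Resonance condition Im(Z)=0 gives ω₀ = 1/√(LC).
Step 2 — ω₀ = 1/√(0.183·3.31e-09) = 4.063e+04 rad/s.
Step 3 — f₀ = ω₀/(2π) = 6467 Hz.
Step 4 — Series Q: Q = ω₀L/R = 4.063e+04·0.183/192 = 38.73.

(a) f₀ = 6467 Hz  (b) Q = 38.73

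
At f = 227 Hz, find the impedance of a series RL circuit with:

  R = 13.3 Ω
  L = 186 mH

Step 1 — Angular frequency: ω = 2π·f = 2π·227 = 1426 rad/s.
Step 2 — Component impedances:
  R: Z = R = 13.3 Ω
  L: Z = jωL = j·1426·0.186 = 0 + j265.3 Ω
Step 3 — Series combination: Z_total = R + L = 13.3 + j265.3 Ω = 265.6∠87.1° Ω.

Z = 13.3 + j265.3 Ω = 265.6∠87.1° Ω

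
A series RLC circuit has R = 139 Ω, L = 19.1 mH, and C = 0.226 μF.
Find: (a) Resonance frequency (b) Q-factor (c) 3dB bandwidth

Step 1 — Resonance condition Im(Z)=0 gives ω₀ = 1/√(LC).
Step 2 — ω₀ = 1/√(0.0191·2.26e-07) = 1.522e+04 rad/s.
Step 3 — f₀ = ω₀/(2π) = 2422 Hz.
Step 4 — Series Q: Q = ω₀L/R = 1.522e+04·0.0191/139 = 2.091.
Step 5 — 3dB bandwidth: Δω = ω₀/Q = 7277 rad/s; BW = Δω/(2π) = 1158 Hz.

(a) f₀ = 2422 Hz  (b) Q = 2.091  (c) BW = 1158 Hz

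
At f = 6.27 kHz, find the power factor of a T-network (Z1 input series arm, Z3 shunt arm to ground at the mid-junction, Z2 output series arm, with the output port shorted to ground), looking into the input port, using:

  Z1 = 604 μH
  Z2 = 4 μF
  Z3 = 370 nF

Step 1 — Angular frequency: ω = 2π·f = 2π·6270 = 3.94e+04 rad/s.
Step 2 — Component impedances:
  Z1: Z = jωL = j·3.94e+04·0.000604 = 0 + j23.79 Ω
  Z2: Z = 1/(jωC) = -j/(ω·C) = 0 - j6.346 Ω
  Z3: Z = 1/(jωC) = -j/(ω·C) = 0 - j68.6 Ω
Step 3 — With the output port shorted to ground, the output series arm Z2 runs from the junction to ground; the shunt arm Z3 also runs from the junction to ground. They appear in parallel: Z3 || Z2 = 0 - j5.809 Ω.
Step 4 — Series with input arm Z1: Z_in = Z1 + (Z3 || Z2) = 0 + j17.99 Ω = 17.99∠90.0° Ω.
Step 5 — Power factor: PF = cos(φ) = Re(Z)/|Z| = 0/17.99 = 0.
Step 6 — Type: Im(Z) = 17.99 ⇒ lagging (phase φ = 90.0°).

PF = 0 (lagging, φ = 90.0°)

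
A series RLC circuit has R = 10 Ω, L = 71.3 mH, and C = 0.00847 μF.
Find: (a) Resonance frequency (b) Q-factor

Step 1 — Resonance condition Im(Z)=0 gives ω₀ = 1/√(LC).
Step 2 — ω₀ = 1/√(0.0713·8.47e-09) = 4.069e+04 rad/s.
Step 3 — f₀ = ω₀/(2π) = 6476 Hz.
Step 4 — Series Q: Q = ω₀L/R = 4.069e+04·0.0713/10 = 290.1.

(a) f₀ = 6476 Hz  (b) Q = 290.1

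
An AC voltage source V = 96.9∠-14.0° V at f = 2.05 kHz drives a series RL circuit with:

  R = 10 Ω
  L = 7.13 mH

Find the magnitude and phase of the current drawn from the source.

Step 1 — Angular frequency: ω = 2π·f = 2π·2050 = 1.288e+04 rad/s.
Step 2 — Component impedances:
  R: Z = R = 10 Ω
  L: Z = jωL = j·1.288e+04·0.00713 = 0 + j91.84 Ω
Step 3 — Series combination: Z_total = R + L = 10 + j91.84 Ω = 92.38∠83.8° Ω.
Step 4 — Source phasor: V = 96.9∠-14.0° V = 94.02 - j23.44 V.
Step 5 — Ohm's law: I = V / Z_total = (94.02 - j23.44) / (10 + j91.84) = -0.1421 - j1.039 A.
Step 6 — Convert to polar: |I| = 1.049 A, ∠I = -97.8°.

I = 1.049∠-97.8° A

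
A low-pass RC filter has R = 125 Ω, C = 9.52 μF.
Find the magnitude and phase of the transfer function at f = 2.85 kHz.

Step 1 — Angular frequency: ω = 2π·2850 = 1.791e+04 rad/s.
Step 2 — Transfer function: H(jω) = 1/(1 + jωRC).
Step 3 — Denominator: 1 + jωRC = 1 + j·1.791e+04·125·9.52e-06 = 1 + j21.31.
Step 4 — H = 0.002197 - j0.04682.
Step 5 — Magnitude: |H| = 0.04688 (-26.6 dB); phase: φ = -87.3°.

|H| = 0.04688 (-26.6 dB), φ = -87.3°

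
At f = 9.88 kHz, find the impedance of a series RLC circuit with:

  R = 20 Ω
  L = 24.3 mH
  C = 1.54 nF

Step 1 — Angular frequency: ω = 2π·f = 2π·9880 = 6.208e+04 rad/s.
Step 2 — Component impedances:
  R: Z = R = 20 Ω
  L: Z = jωL = j·6.208e+04·0.0243 = 0 + j1508 Ω
  C: Z = 1/(jωC) = -j/(ω·C) = 0 - j1.046e+04 Ω
Step 3 — Series combination: Z_total = R + L + C = 20 - j8952 Ω = 8952∠-89.9° Ω.

Z = 20 - j8952 Ω = 8952∠-89.9° Ω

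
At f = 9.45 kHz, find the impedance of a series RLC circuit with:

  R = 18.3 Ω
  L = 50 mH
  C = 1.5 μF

Step 1 — Angular frequency: ω = 2π·f = 2π·9450 = 5.938e+04 rad/s.
Step 2 — Component impedances:
  R: Z = R = 18.3 Ω
  L: Z = jωL = j·5.938e+04·0.05 = 0 + j2969 Ω
  C: Z = 1/(jωC) = -j/(ω·C) = 0 - j11.23 Ω
Step 3 — Series combination: Z_total = R + L + C = 18.3 + j2958 Ω = 2958∠89.6° Ω.

Z = 18.3 + j2958 Ω = 2958∠89.6° Ω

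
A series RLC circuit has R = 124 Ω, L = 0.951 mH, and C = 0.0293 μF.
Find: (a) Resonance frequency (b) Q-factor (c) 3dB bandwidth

Step 1 — Resonance: ω₀ = 1/√(LC) = 1/√(0.000951·2.93e-08) = 1.894e+05 rad/s.
Step 2 — f₀ = ω₀/(2π) = 3.015e+04 Hz.
Step 3 — Series Q: Q = ω₀L/R = 1.894e+05·0.000951/124 = 1.453.
Step 4 — Bandwidth: Δω = ω₀/Q = 1.304e+05 rad/s; BW = Δω/(2π) = 2.075e+04 Hz.

(a) f₀ = 3.015e+04 Hz  (b) Q = 1.453  (c) BW = 2.075e+04 Hz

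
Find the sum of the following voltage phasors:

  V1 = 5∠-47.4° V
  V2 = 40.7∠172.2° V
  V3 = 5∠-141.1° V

Step 1 — Convert each phasor to rectangular form:
  V1 = 5·(cos(-47.4°) + j·sin(-47.4°)) = 3.384 - j3.68 V
  V2 = 40.7·(cos(172.2°) + j·sin(172.2°)) = -40.32 + j5.524 V
  V3 = 5·(cos(-141.1°) + j·sin(-141.1°)) = -3.891 - j3.14 V
Step 2 — Sum components: V_total = -40.83 - j1.297 V.
Step 3 — Convert to polar: |V_total| = 40.85 V, ∠V_total = -178.2°.

V_total = 40.85∠-178.2° V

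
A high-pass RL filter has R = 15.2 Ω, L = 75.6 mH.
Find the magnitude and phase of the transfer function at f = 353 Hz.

Step 1 — Angular frequency: ω = 2π·353 = 2218 rad/s.
Step 2 — Transfer function: H(jω) = jωL/(R + jωL).
Step 3 — Numerator jωL = j·167.7; denominator R + jωL = 15.2 + j167.7.
Step 4 — H = 0.9918 + j0.08991.
Step 5 — Magnitude: |H| = 0.9959 (-0.0 dB); phase: φ = 5.2°.

|H| = 0.9959 (-0.0 dB), φ = 5.2°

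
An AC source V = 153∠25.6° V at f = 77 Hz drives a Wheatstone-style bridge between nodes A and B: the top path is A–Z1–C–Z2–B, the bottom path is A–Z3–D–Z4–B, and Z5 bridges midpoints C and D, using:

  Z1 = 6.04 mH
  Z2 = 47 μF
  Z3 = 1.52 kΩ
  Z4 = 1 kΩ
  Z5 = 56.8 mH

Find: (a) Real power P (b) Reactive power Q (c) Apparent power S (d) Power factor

Step 1 — Angular frequency: ω = 2π·f = 2π·77 = 483.8 rad/s.
Step 2 — Component impedances:
  Z1: Z = jωL = j·483.8·0.00604 = 0 + j2.922 Ω
  Z2: Z = 1/(jωC) = -j/(ω·C) = 0 - j43.98 Ω
  Z3: Z = R = 1520 Ω
  Z4: Z = R = 1000 Ω
  Z5: Z = jωL = j·483.8·0.0568 = 0 + j27.48 Ω
Step 3 — Bridge requires nodal analysis (the Z5 bridge couples midpoints C and D, so the two paths cannot be reduced to a simple series/parallel combination). Setting node B to ground and injecting 1 A at node A, the 3-node admittance system at A, C, D solves to V_A = Z_AB = 1.938 - j41.03 Ω = 41.07∠-87.3° Ω.
Step 4 — Source phasor: V = 153∠25.6° V = 138 + j66.11 V.
Step 5 — Current: I = V / Z = -1.449 + j3.432 A = 3.725∠112.9° A.
Step 6 — Complex power: S = V·I* = 26.89 - j569.3 VA.
Step 7 — Real power: P = Re(S) = 26.89 W.
Step 8 — Reactive power: Q = Im(S) = -569.3 VAR.
Step 9 — Apparent power: |S| = 569.9 VA.
Step 10 — Power factor: PF = P/|S| = 0.04719 (leading).

(a) P = 26.89 W  (b) Q = -569.3 VAR  (c) S = 569.9 VA  (d) PF = 0.04719 (leading)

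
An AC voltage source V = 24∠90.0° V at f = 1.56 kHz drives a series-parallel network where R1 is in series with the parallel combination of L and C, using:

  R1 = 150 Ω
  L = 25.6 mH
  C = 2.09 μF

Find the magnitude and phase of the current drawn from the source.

Step 1 — Angular frequency: ω = 2π·f = 2π·1560 = 9802 rad/s.
Step 2 — Component impedances:
  R1: Z = R = 150 Ω
  L: Z = jωL = j·9802·0.0256 = 0 + j250.9 Ω
  C: Z = 1/(jωC) = -j/(ω·C) = 0 - j48.81 Ω
Step 3 — Parallel branch: L || C = 1/(1/L + 1/C) = 0 - j60.6 Ω.
Step 4 — Series with R1: Z_total = R1 + (L || C) = 150 - j60.6 Ω = 161.8∠-22.0° Ω.
Step 5 — Source phasor: V = 24∠90.0° V = 0 + j24 V.
Step 6 — Ohm's law: I = V / Z_total = (0 + j24) / (150 - j60.6) = -0.05557 + j0.1375 A.
Step 7 — Convert to polar: |I| = 0.1483 A, ∠I = 112.0°.

I = 0.1483∠112.0° A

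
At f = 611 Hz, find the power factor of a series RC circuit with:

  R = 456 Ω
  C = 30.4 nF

Step 1 — Angular frequency: ω = 2π·f = 2π·611 = 3839 rad/s.
Step 2 — Component impedances:
  R: Z = R = 456 Ω
  C: Z = 1/(jωC) = -j/(ω·C) = 0 - j8569 Ω
Step 3 — Series combination: Z_total = R + C = 456 - j8569 Ω = 8581∠-87.0° Ω.
Step 4 — Power factor: PF = cos(φ) = Re(Z)/|Z| = 456/8581 = 0.05314.
Step 5 — Type: Im(Z) = -8569 ⇒ leading (phase φ = -87.0°).

PF = 0.05314 (leading, φ = -87.0°)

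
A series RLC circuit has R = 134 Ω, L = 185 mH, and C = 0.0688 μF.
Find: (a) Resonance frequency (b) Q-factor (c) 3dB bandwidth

Step 1 — Resonance: ω₀ = 1/√(LC) = 1/√(0.185·6.88e-08) = 8864 rad/s.
Step 2 — f₀ = ω₀/(2π) = 1411 Hz.
Step 3 — Series Q: Q = ω₀L/R = 8864·0.185/134 = 12.24.
Step 4 — Bandwidth: Δω = ω₀/Q = 724.3 rad/s; BW = Δω/(2π) = 115.3 Hz.

(a) f₀ = 1411 Hz  (b) Q = 12.24  (c) BW = 115.3 Hz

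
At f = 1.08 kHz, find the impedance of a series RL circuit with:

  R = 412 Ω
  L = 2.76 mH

Step 1 — Angular frequency: ω = 2π·f = 2π·1080 = 6786 rad/s.
Step 2 — Component impedances:
  R: Z = R = 412 Ω
  L: Z = jωL = j·6786·0.00276 = 0 + j18.73 Ω
Step 3 — Series combination: Z_total = R + L = 412 + j18.73 Ω = 412.4∠2.6° Ω.

Z = 412 + j18.73 Ω = 412.4∠2.6° Ω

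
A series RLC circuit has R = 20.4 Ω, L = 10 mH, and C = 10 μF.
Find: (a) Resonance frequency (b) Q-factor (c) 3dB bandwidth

Step 1 — Resonance: ω₀ = 1/√(LC) = 1/√(0.01·1e-05) = 3162 rad/s.
Step 2 — f₀ = ω₀/(2π) = 503.3 Hz.
Step 3 — Series Q: Q = ω₀L/R = 3162·0.01/20.4 = 1.55.
Step 4 — Bandwidth: Δω = ω₀/Q = 2040 rad/s; BW = Δω/(2π) = 324.7 Hz.

(a) f₀ = 503.3 Hz  (b) Q = 1.55  (c) BW = 324.7 Hz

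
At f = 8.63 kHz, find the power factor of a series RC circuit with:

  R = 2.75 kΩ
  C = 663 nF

Step 1 — Angular frequency: ω = 2π·f = 2π·8630 = 5.422e+04 rad/s.
Step 2 — Component impedances:
  R: Z = R = 2750 Ω
  C: Z = 1/(jωC) = -j/(ω·C) = 0 - j27.82 Ω
Step 3 — Series combination: Z_total = R + C = 2750 - j27.82 Ω = 2750∠-0.6° Ω.
Step 4 — Power factor: PF = cos(φ) = Re(Z)/|Z| = 2750/2750.14 = 0.9999.
Step 5 — Type: Im(Z) = -27.82 ⇒ leading (phase φ = -0.6°).

PF = 0.9999 (leading, φ = -0.6°)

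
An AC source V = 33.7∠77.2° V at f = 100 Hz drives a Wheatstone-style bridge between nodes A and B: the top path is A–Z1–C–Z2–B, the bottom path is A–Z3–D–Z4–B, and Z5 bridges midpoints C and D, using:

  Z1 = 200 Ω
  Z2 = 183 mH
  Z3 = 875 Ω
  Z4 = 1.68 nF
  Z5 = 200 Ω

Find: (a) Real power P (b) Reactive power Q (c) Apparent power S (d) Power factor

Step 1 — Angular frequency: ω = 2π·f = 2π·100 = 628.3 rad/s.
Step 2 — Component impedances:
  Z1: Z = R = 200 Ω
  Z2: Z = jωL = j·628.3·0.183 = 0 + j115 Ω
  Z3: Z = R = 875 Ω
  Z4: Z = 1/(jωC) = -j/(ω·C) = 0 - j9.474e+05 Ω
  Z5: Z = R = 200 Ω
Step 3 — Bridge requires nodal analysis (the Z5 bridge couples midpoints C and D, so the two paths cannot be reduced to a simple series/parallel combination). Setting node B to ground and injecting 1 A at node A, the 3-node admittance system at A, C, D solves to V_A = Z_AB = 168.6 + j115 Ω = 204.1∠34.3° Ω.
Step 4 — Source phasor: V = 33.7∠77.2° V = 7.466 + j32.86 V.
Step 5 — Current: I = V / Z = 0.1209 + j0.1124 A = 0.1651∠42.9° A.
Step 6 — Complex power: S = V·I* = 4.597 + j3.135 VA.
Step 7 — Real power: P = Re(S) = 4.597 W.
Step 8 — Reactive power: Q = Im(S) = 3.135 VAR.
Step 9 — Apparent power: |S| = 5.564 VA.
Step 10 — Power factor: PF = P/|S| = 0.8262 (lagging).

(a) P = 4.597 W  (b) Q = 3.135 VAR  (c) S = 5.564 VA  (d) PF = 0.8262 (lagging)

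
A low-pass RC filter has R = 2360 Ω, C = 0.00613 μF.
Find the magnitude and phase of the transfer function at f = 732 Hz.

Step 1 — Angular frequency: ω = 2π·732 = 4599 rad/s.
Step 2 — Transfer function: H(jω) = 1/(1 + jωRC).
Step 3 — Denominator: 1 + jωRC = 1 + j·4599·2360·6.13e-09 = 1 + j0.06654.
Step 4 — H = 0.9956 - j0.06624.
Step 5 — Magnitude: |H| = 0.9978 (-0.0 dB); phase: φ = -3.8°.

|H| = 0.9978 (-0.0 dB), φ = -3.8°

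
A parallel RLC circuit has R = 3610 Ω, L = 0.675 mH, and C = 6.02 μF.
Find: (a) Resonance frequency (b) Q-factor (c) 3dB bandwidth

Step 1 — Resonance: ω₀ = 1/√(LC) = 1/√(0.000675·6.02e-06) = 1.569e+04 rad/s.
Step 2 — f₀ = ω₀/(2π) = 2497 Hz.
Step 3 — Parallel Q: Q = R/(ω₀L) = 3610/(1.569e+04·0.000675) = 340.9.
Step 4 — Bandwidth: Δω = ω₀/Q = 46.01 rad/s; BW = Δω/(2π) = 7.323 Hz.

(a) f₀ = 2497 Hz  (b) Q = 340.9  (c) BW = 7.323 Hz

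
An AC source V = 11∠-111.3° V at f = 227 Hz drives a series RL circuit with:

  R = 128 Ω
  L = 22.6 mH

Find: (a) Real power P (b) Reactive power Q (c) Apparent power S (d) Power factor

Step 1 — Angular frequency: ω = 2π·f = 2π·227 = 1426 rad/s.
Step 2 — Component impedances:
  R: Z = R = 128 Ω
  L: Z = jωL = j·1426·0.0226 = 0 + j32.23 Ω
Step 3 — Series combination: Z_total = R + L = 128 + j32.23 Ω = 132∠14.1° Ω.
Step 4 — Source phasor: V = 11∠-111.3° V = -3.996 - j10.25 V.
Step 5 — Current: I = V / Z = -0.04832 - j0.0679 A = 0.08334∠-125.4° A.
Step 6 — Complex power: S = V·I* = 0.8889 + j0.2239 VA.
Step 7 — Real power: P = Re(S) = 0.8889 W.
Step 8 — Reactive power: Q = Im(S) = 0.2239 VAR.
Step 9 — Apparent power: |S| = 0.9167 VA.
Step 10 — Power factor: PF = P/|S| = 0.9697 (lagging).

(a) P = 0.8889 W  (b) Q = 0.2239 VAR  (c) S = 0.9167 VA  (d) PF = 0.9697 (lagging)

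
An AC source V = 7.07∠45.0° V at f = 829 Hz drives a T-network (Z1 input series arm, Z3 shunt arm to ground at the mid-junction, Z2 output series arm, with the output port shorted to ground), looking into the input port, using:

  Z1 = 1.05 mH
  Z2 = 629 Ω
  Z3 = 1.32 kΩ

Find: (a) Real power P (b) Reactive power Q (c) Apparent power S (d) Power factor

Step 1 — Angular frequency: ω = 2π·f = 2π·829 = 5209 rad/s.
Step 2 — Component impedances:
  Z1: Z = jωL = j·5209·0.00105 = 0 + j5.469 Ω
  Z2: Z = R = 629 Ω
  Z3: Z = R = 1320 Ω
Step 3 — With the output port shorted to ground, the output series arm Z2 runs from the junction to ground; the shunt arm Z3 also runs from the junction to ground. They appear in parallel: Z3 || Z2 = 426 Ω.
Step 4 — Series with input arm Z1: Z_in = Z1 + (Z3 || Z2) = 426 + j5.469 Ω = 426∠0.7° Ω.
Step 5 — Source phasor: V = 7.07∠45.0° V = 4.999 + j4.999 V.
Step 6 — Current: I = V / Z = 0.01188 + j0.01158 A = 0.01659∠44.3° A.
Step 7 — Complex power: S = V·I* = 0.1173 + j0.001506 VA.
Step 8 — Real power: P = Re(S) = 0.1173 W.
Step 9 — Reactive power: Q = Im(S) = 0.001506 VAR.
Step 10 — Apparent power: |S| = 0.1173 VA.
Step 11 — Power factor: PF = P/|S| = 0.9999 (lagging).

(a) P = 0.1173 W  (b) Q = 0.001506 VAR  (c) S = 0.1173 VA  (d) PF = 0.9999 (lagging)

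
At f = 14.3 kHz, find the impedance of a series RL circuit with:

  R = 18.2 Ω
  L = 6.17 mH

Step 1 — Angular frequency: ω = 2π·f = 2π·1.43e+04 = 8.985e+04 rad/s.
Step 2 — Component impedances:
  R: Z = R = 18.2 Ω
  L: Z = jωL = j·8.985e+04·0.00617 = 0 + j554.4 Ω
Step 3 — Series combination: Z_total = R + L = 18.2 + j554.4 Ω = 554.7∠88.1° Ω.

Z = 18.2 + j554.4 Ω = 554.7∠88.1° Ω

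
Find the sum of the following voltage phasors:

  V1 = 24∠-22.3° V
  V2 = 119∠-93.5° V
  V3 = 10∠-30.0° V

Step 1 — Convert each phasor to rectangular form:
  V1 = 24·(cos(-22.3°) + j·sin(-22.3°)) = 22.21 - j9.107 V
  V2 = 119·(cos(-93.5°) + j·sin(-93.5°)) = -7.265 - j118.8 V
  V3 = 10·(cos(-30.0°) + j·sin(-30.0°)) = 8.66 - j5 V
Step 2 — Sum components: V_total = 23.6 - j132.9 V.
Step 3 — Convert to polar: |V_total| = 135 V, ∠V_total = -79.9°.

V_total = 135∠-79.9° V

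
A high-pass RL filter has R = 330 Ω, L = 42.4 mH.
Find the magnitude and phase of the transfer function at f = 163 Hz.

Step 1 — Angular frequency: ω = 2π·163 = 1024 rad/s.
Step 2 — Transfer function: H(jω) = jωL/(R + jωL).
Step 3 — Numerator jωL = j·43.42; denominator R + jωL = 330 + j43.42.
Step 4 — H = 0.01702 + j0.1293.
Step 5 — Magnitude: |H| = 0.1305 (-17.7 dB); phase: φ = 82.5°.

|H| = 0.1305 (-17.7 dB), φ = 82.5°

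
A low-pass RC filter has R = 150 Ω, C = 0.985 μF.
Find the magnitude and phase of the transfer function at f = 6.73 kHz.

Step 1 — Angular frequency: ω = 2π·6730 = 4.229e+04 rad/s.
Step 2 — Transfer function: H(jω) = 1/(1 + jωRC).
Step 3 — Denominator: 1 + jωRC = 1 + j·4.229e+04·150·9.85e-07 = 1 + j6.248.
Step 4 — H = 0.02498 - j0.1561.
Step 5 — Magnitude: |H| = 0.158 (-16.0 dB); phase: φ = -80.9°.

|H| = 0.158 (-16.0 dB), φ = -80.9°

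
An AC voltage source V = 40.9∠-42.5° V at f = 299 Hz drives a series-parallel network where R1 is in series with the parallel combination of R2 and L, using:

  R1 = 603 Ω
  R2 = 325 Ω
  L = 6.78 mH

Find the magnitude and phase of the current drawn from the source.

Step 1 — Angular frequency: ω = 2π·f = 2π·299 = 1879 rad/s.
Step 2 — Component impedances:
  R1: Z = R = 603 Ω
  R2: Z = R = 325 Ω
  L: Z = jωL = j·1879·0.00678 = 0 + j12.74 Ω
Step 3 — Parallel branch: R2 || L = 1/(1/R2 + 1/L) = 0.4984 + j12.72 Ω.
Step 4 — Series with R1: Z_total = R1 + (R2 || L) = 603.5 + j12.72 Ω = 603.6∠1.2° Ω.
Step 5 — Source phasor: V = 40.9∠-42.5° V = 30.15 - j27.63 V.
Step 6 — Ohm's law: I = V / Z_total = (30.15 - j27.63) / (603.5 + j12.72) = 0.04898 - j0.04682 A.
Step 7 — Convert to polar: |I| = 0.06776 A, ∠I = -43.7°.

I = 0.06776∠-43.7° A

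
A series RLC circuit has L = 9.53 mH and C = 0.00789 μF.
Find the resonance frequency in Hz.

Step 1 — Resonance condition Im(Z)=0 gives ω₀ = 1/√(LC).
Step 2 — ω₀ = 1/√(0.00953·7.89e-09) = 1.153e+05 rad/s.
Step 3 — f₀ = ω₀/(2π) = 1.835e+04 Hz.

f₀ = 1.835e+04 Hz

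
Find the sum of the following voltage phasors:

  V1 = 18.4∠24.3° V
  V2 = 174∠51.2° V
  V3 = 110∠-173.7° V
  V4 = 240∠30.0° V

Step 1 — Convert each phasor to rectangular form:
  V1 = 18.4·(cos(24.3°) + j·sin(24.3°)) = 16.77 + j7.572 V
  V2 = 174·(cos(51.2°) + j·sin(51.2°)) = 109 + j135.6 V
  V3 = 110·(cos(-173.7°) + j·sin(-173.7°)) = -109.3 - j12.07 V
  V4 = 240·(cos(30.0°) + j·sin(30.0°)) = 207.8 + j120 V
Step 2 — Sum components: V_total = 224.3 + j251.1 V.
Step 3 — Convert to polar: |V_total| = 336.7 V, ∠V_total = 48.2°.

V_total = 336.7∠48.2° V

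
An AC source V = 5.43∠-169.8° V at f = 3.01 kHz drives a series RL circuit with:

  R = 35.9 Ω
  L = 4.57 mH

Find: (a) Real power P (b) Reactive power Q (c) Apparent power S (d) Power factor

Step 1 — Angular frequency: ω = 2π·f = 2π·3010 = 1.891e+04 rad/s.
Step 2 — Component impedances:
  R: Z = R = 35.9 Ω
  L: Z = jωL = j·1.891e+04·0.00457 = 0 + j86.43 Ω
Step 3 — Series combination: Z_total = R + L = 35.9 + j86.43 Ω = 93.59∠67.4° Ω.
Step 4 — Source phasor: V = 5.43∠-169.8° V = -5.344 - j0.9616 V.
Step 5 — Current: I = V / Z = -0.03139 + j0.04879 A = 0.05802∠122.8° A.
Step 6 — Complex power: S = V·I* = 0.1208 + j0.2909 VA.
Step 7 — Real power: P = Re(S) = 0.1208 W.
Step 8 — Reactive power: Q = Im(S) = 0.2909 VAR.
Step 9 — Apparent power: |S| = 0.315 VA.
Step 10 — Power factor: PF = P/|S| = 0.3836 (lagging).

(a) P = 0.1208 W  (b) Q = 0.2909 VAR  (c) S = 0.315 VA  (d) PF = 0.3836 (lagging)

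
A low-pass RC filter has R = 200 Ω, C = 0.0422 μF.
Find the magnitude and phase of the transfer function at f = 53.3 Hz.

Step 1 — Angular frequency: ω = 2π·53.3 = 334.9 rad/s.
Step 2 — Transfer function: H(jω) = 1/(1 + jωRC).
Step 3 — Denominator: 1 + jωRC = 1 + j·334.9·200·4.22e-08 = 1 + j0.002827.
Step 4 — H = 1 - j0.002826.
Step 5 — Magnitude: |H| = 1 (-0.0 dB); phase: φ = -0.2°.

|H| = 1 (-0.0 dB), φ = -0.2°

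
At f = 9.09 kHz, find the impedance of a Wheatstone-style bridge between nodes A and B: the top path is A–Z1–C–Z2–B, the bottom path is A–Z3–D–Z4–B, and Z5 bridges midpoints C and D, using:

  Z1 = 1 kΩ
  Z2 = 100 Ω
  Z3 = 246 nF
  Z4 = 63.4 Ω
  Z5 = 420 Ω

Step 1 — Angular frequency: ω = 2π·f = 2π·9090 = 5.711e+04 rad/s.
Step 2 — Component impedances:
  Z1: Z = R = 1000 Ω
  Z2: Z = R = 100 Ω
  Z3: Z = 1/(jωC) = -j/(ω·C) = 0 - j71.17 Ω
  Z4: Z = R = 63.4 Ω
  Z5: Z = R = 420 Ω
Step 3 — Bridge requires nodal analysis (the Z5 bridge couples midpoints C and D, so the two paths cannot be reduced to a simple series/parallel combination). Setting node B to ground and injecting 1 A at node A, the 3-node admittance system at A, C, D solves to V_A = Z_AB = 58.8 - j65.21 Ω = 87.81∠-48.0° Ω.

Z = 58.8 - j65.21 Ω = 87.81∠-48.0° Ω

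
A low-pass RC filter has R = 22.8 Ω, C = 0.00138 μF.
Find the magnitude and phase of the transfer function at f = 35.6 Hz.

Step 1 — Angular frequency: ω = 2π·35.6 = 223.7 rad/s.
Step 2 — Transfer function: H(jω) = 1/(1 + jωRC).
Step 3 — Denominator: 1 + jωRC = 1 + j·223.7·22.8·1.38e-09 = 1 + j7.038e-06.
Step 4 — H = 1 - j7.038e-06.
Step 5 — Magnitude: |H| = 1 (-0.0 dB); phase: φ = -0.0°.

|H| = 1 (-0.0 dB), φ = -0.0°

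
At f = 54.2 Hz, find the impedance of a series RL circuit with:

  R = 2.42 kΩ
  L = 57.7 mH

Step 1 — Angular frequency: ω = 2π·f = 2π·54.2 = 340.5 rad/s.
Step 2 — Component impedances:
  R: Z = R = 2420 Ω
  L: Z = jωL = j·340.5·0.0577 = 0 + j19.65 Ω
Step 3 — Series combination: Z_total = R + L = 2420 + j19.65 Ω = 2420∠0.5° Ω.

Z = 2420 + j19.65 Ω = 2420∠0.5° Ω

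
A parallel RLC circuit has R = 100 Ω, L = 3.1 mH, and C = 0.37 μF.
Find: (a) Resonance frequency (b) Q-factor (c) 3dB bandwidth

Step 1 — Resonance: ω₀ = 1/√(LC) = 1/√(0.0031·3.7e-07) = 2.953e+04 rad/s.
Step 2 — f₀ = ω₀/(2π) = 4699 Hz.
Step 3 — Parallel Q: Q = R/(ω₀L) = 100/(2.953e+04·0.0031) = 1.092.
Step 4 — Bandwidth: Δω = ω₀/Q = 2.703e+04 rad/s; BW = Δω/(2π) = 4301 Hz.

(a) f₀ = 4699 Hz  (b) Q = 1.092  (c) BW = 4301 Hz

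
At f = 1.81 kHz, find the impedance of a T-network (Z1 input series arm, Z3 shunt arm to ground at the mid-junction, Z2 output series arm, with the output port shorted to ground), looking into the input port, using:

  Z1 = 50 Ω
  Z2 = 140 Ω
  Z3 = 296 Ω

Step 1 — Angular frequency: ω = 2π·f = 2π·1810 = 1.137e+04 rad/s.
Step 2 — Component impedances:
  Z1: Z = R = 50 Ω
  Z2: Z = R = 140 Ω
  Z3: Z = R = 296 Ω
Step 3 — With the output port shorted to ground, the output series arm Z2 runs from the junction to ground; the shunt arm Z3 also runs from the junction to ground. They appear in parallel: Z3 || Z2 = 95.05 Ω.
Step 4 — Series with input arm Z1: Z_in = Z1 + (Z3 || Z2) = 145 Ω = 145∠0.0° Ω.

Z = 145 Ω = 145∠0.0° Ω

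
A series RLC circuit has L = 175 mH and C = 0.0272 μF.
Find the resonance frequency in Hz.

Step 1 — Resonance condition Im(Z)=0 gives ω₀ = 1/√(LC).
Step 2 — ω₀ = 1/√(0.175·2.72e-08) = 1.449e+04 rad/s.
Step 3 — f₀ = ω₀/(2π) = 2307 Hz.

f₀ = 2307 Hz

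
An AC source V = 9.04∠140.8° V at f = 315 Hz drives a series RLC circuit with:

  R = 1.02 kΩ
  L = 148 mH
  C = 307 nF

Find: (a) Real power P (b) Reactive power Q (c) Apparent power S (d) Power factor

Step 1 — Angular frequency: ω = 2π·f = 2π·315 = 1979 rad/s.
Step 2 — Component impedances:
  R: Z = R = 1020 Ω
  L: Z = jωL = j·1979·0.148 = 0 + j292.9 Ω
  C: Z = 1/(jωC) = -j/(ω·C) = 0 - j1646 Ω
Step 3 — Series combination: Z_total = R + L + C = 1020 - j1353 Ω = 1694∠-53.0° Ω.
Step 4 — Source phasor: V = 9.04∠140.8° V = -7.005 + j5.714 V.
Step 5 — Current: I = V / Z = -0.005182 - j0.001271 A = 0.005336∠-166.2° A.
Step 6 — Complex power: S = V·I* = 0.02904 - j0.03851 VA.
Step 7 — Real power: P = Re(S) = 0.02904 W.
Step 8 — Reactive power: Q = Im(S) = -0.03851 VAR.
Step 9 — Apparent power: |S| = 0.04823 VA.
Step 10 — Power factor: PF = P/|S| = 0.602 (leading).

(a) P = 0.02904 W  (b) Q = -0.03851 VAR  (c) S = 0.04823 VA  (d) PF = 0.602 (leading)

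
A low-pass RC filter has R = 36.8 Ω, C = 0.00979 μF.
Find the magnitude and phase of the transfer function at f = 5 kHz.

Step 1 — Angular frequency: ω = 2π·5000 = 3.142e+04 rad/s.
Step 2 — Transfer function: H(jω) = 1/(1 + jωRC).
Step 3 — Denominator: 1 + jωRC = 1 + j·3.142e+04·36.8·9.79e-09 = 1 + j0.01132.
Step 4 — H = 0.9999 - j0.01132.
Step 5 — Magnitude: |H| = 0.9999 (-0.0 dB); phase: φ = -0.6°.

|H| = 0.9999 (-0.0 dB), φ = -0.6°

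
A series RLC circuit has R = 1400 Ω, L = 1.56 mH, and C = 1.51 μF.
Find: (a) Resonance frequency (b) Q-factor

Step 1 — Resonance condition Im(Z)=0 gives ω₀ = 1/√(LC).
Step 2 — ω₀ = 1/√(0.00156·1.51e-06) = 2.06e+04 rad/s.
Step 3 — f₀ = ω₀/(2π) = 3279 Hz.
Step 4 — Series Q: Q = ω₀L/R = 2.06e+04·0.00156/1400 = 0.02296.

(a) f₀ = 3279 Hz  (b) Q = 0.02296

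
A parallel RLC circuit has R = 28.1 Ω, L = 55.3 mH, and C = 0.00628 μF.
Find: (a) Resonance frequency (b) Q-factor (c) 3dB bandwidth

Step 1 — Resonance: ω₀ = 1/√(LC) = 1/√(0.0553·6.28e-09) = 5.366e+04 rad/s.
Step 2 — f₀ = ω₀/(2π) = 8540 Hz.
Step 3 — Parallel Q: Q = R/(ω₀L) = 28.1/(5.366e+04·0.0553) = 0.009469.
Step 4 — Bandwidth: Δω = ω₀/Q = 5.667e+06 rad/s; BW = Δω/(2π) = 9.019e+05 Hz.

(a) f₀ = 8540 Hz  (b) Q = 0.009469  (c) BW = 9.019e+05 Hz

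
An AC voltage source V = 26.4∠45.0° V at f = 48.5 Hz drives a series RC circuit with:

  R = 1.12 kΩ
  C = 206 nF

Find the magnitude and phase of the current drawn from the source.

Step 1 — Angular frequency: ω = 2π·f = 2π·48.5 = 304.7 rad/s.
Step 2 — Component impedances:
  R: Z = R = 1120 Ω
  C: Z = 1/(jωC) = -j/(ω·C) = 0 - j1.593e+04 Ω
Step 3 — Series combination: Z_total = R + C = 1120 - j1.593e+04 Ω = 1.597e+04∠-86.0° Ω.
Step 4 — Source phasor: V = 26.4∠45.0° V = 18.67 + j18.67 V.
Step 5 — Ohm's law: I = V / Z_total = (18.67 + j18.67) / (1120 - j1.593e+04) = -0.001084 + j0.001248 A.
Step 6 — Convert to polar: |I| = 0.001653 A, ∠I = 131.0°.

I = 0.001653∠131.0° A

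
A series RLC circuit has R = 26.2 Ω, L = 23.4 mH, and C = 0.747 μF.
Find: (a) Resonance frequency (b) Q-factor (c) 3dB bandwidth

Step 1 — Resonance condition Im(Z)=0 gives ω₀ = 1/√(LC).
Step 2 — ω₀ = 1/√(0.0234·7.47e-07) = 7564 rad/s.
Step 3 — f₀ = ω₀/(2π) = 1204 Hz.
Step 4 — Series Q: Q = ω₀L/R = 7564·0.0234/26.2 = 6.755.
Step 5 — 3dB bandwidth: Δω = ω₀/Q = 1120 rad/s; BW = Δω/(2π) = 178.2 Hz.

(a) f₀ = 1204 Hz  (b) Q = 6.755  (c) BW = 178.2 Hz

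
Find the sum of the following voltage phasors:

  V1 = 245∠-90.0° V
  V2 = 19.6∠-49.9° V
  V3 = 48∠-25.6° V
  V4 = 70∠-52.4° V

Step 1 — Convert each phasor to rectangular form:
  V1 = 245·(cos(-90.0°) + j·sin(-90.0°)) = 0 - j245 V
  V2 = 19.6·(cos(-49.9°) + j·sin(-49.9°)) = 12.62 - j14.99 V
  V3 = 48·(cos(-25.6°) + j·sin(-25.6°)) = 43.29 - j20.74 V
  V4 = 70·(cos(-52.4°) + j·sin(-52.4°)) = 42.71 - j55.46 V
Step 2 — Sum components: V_total = 98.62 - j336.2 V.
Step 3 — Convert to polar: |V_total| = 350.4 V, ∠V_total = -73.7°.

V_total = 350.4∠-73.7° V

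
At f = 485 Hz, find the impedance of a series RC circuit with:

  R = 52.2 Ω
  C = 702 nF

Step 1 — Angular frequency: ω = 2π·f = 2π·485 = 3047 rad/s.
Step 2 — Component impedances:
  R: Z = R = 52.2 Ω
  C: Z = 1/(jωC) = -j/(ω·C) = 0 - j467.5 Ω
Step 3 — Series combination: Z_total = R + C = 52.2 - j467.5 Ω = 470.4∠-83.6° Ω.

Z = 52.2 - j467.5 Ω = 470.4∠-83.6° Ω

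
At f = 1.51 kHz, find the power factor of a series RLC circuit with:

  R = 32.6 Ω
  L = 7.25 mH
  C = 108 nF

Step 1 — Angular frequency: ω = 2π·f = 2π·1510 = 9488 rad/s.
Step 2 — Component impedances:
  R: Z = R = 32.6 Ω
  L: Z = jωL = j·9488·0.00725 = 0 + j68.79 Ω
  C: Z = 1/(jωC) = -j/(ω·C) = 0 - j975.9 Ω
Step 3 — Series combination: Z_total = R + L + C = 32.6 - j907.1 Ω = 907.7∠-87.9° Ω.
Step 4 — Power factor: PF = cos(φ) = Re(Z)/|Z| = 32.6/907.7 = 0.03591.
Step 5 — Type: Im(Z) = -907.1 ⇒ leading (phase φ = -87.9°).

PF = 0.03591 (leading, φ = -87.9°)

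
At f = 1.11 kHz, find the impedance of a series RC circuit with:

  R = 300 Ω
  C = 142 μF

Step 1 — Angular frequency: ω = 2π·f = 2π·1110 = 6974 rad/s.
Step 2 — Component impedances:
  R: Z = R = 300 Ω
  C: Z = 1/(jωC) = -j/(ω·C) = 0 - j1.01 Ω
Step 3 — Series combination: Z_total = R + C = 300 - j1.01 Ω = 300∠-0.2° Ω.

Z = 300 - j1.01 Ω = 300∠-0.2° Ω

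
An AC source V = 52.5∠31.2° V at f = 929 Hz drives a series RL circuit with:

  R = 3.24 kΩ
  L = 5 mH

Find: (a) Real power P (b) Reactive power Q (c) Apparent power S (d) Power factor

Step 1 — Angular frequency: ω = 2π·f = 2π·929 = 5837 rad/s.
Step 2 — Component impedances:
  R: Z = R = 3240 Ω
  L: Z = jωL = j·5837·0.005 = 0 + j29.19 Ω
Step 3 — Series combination: Z_total = R + L = 3240 + j29.19 Ω = 3240∠0.5° Ω.
Step 4 — Source phasor: V = 52.5∠31.2° V = 44.91 + j27.2 V.
Step 5 — Current: I = V / Z = 0.01393 + j0.008268 A = 0.0162∠30.7° A.
Step 6 — Complex power: S = V·I* = 0.8506 + j0.007662 VA.
Step 7 — Real power: P = Re(S) = 0.8506 W.
Step 8 — Reactive power: Q = Im(S) = 0.007662 VAR.
Step 9 — Apparent power: |S| = 0.8507 VA.
Step 10 — Power factor: PF = P/|S| = 1 (lagging).

(a) P = 0.8506 W  (b) Q = 0.007662 VAR  (c) S = 0.8507 VA  (d) PF = 1 (lagging)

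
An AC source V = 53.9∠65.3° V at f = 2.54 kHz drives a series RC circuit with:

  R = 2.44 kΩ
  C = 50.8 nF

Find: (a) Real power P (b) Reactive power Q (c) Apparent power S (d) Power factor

Step 1 — Angular frequency: ω = 2π·f = 2π·2540 = 1.596e+04 rad/s.
Step 2 — Component impedances:
  R: Z = R = 2440 Ω
  C: Z = 1/(jωC) = -j/(ω·C) = 0 - j1233 Ω
Step 3 — Series combination: Z_total = R + C = 2440 - j1233 Ω = 2734∠-26.8° Ω.
Step 4 — Source phasor: V = 53.9∠65.3° V = 22.52 + j48.97 V.
Step 5 — Current: I = V / Z = -0.0007283 + j0.0197 A = 0.01971∠92.1° A.
Step 6 — Complex power: S = V·I* = 0.9483 - j0.4794 VA.
Step 7 — Real power: P = Re(S) = 0.9483 W.
Step 8 — Reactive power: Q = Im(S) = -0.4794 VAR.
Step 9 — Apparent power: |S| = 1.063 VA.
Step 10 — Power factor: PF = P/|S| = 0.8925 (leading).

(a) P = 0.9483 W  (b) Q = -0.4794 VAR  (c) S = 1.063 VA  (d) PF = 0.8925 (leading)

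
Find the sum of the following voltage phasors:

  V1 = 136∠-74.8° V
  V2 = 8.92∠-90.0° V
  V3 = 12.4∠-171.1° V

Step 1 — Convert each phasor to rectangular form:
  V1 = 136·(cos(-74.8°) + j·sin(-74.8°)) = 35.66 - j131.2 V
  V2 = 8.92·(cos(-90.0°) + j·sin(-90.0°)) = 0 - j8.92 V
  V3 = 12.4·(cos(-171.1°) + j·sin(-171.1°)) = -12.25 - j1.918 V
Step 2 — Sum components: V_total = 23.41 - j142.1 V.
Step 3 — Convert to polar: |V_total| = 144 V, ∠V_total = -80.6°.

V_total = 144∠-80.6° V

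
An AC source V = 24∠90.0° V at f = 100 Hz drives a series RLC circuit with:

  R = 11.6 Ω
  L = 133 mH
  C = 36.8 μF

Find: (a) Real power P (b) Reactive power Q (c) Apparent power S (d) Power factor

Step 1 — Angular frequency: ω = 2π·f = 2π·100 = 628.3 rad/s.
Step 2 — Component impedances:
  R: Z = R = 11.6 Ω
  L: Z = jωL = j·628.3·0.133 = 0 + j83.57 Ω
  C: Z = 1/(jωC) = -j/(ω·C) = 0 - j43.25 Ω
Step 3 — Series combination: Z_total = R + L + C = 11.6 + j40.32 Ω = 41.95∠73.9° Ω.
Step 4 — Source phasor: V = 24∠90.0° V = 0 + j24 V.
Step 5 — Current: I = V / Z = 0.5498 + j0.1582 A = 0.5721∠16.1° A.
Step 6 — Complex power: S = V·I* = 3.796 + j13.19 VA.
Step 7 — Real power: P = Re(S) = 3.796 W.
Step 8 — Reactive power: Q = Im(S) = 13.19 VAR.
Step 9 — Apparent power: |S| = 13.73 VA.
Step 10 — Power factor: PF = P/|S| = 0.2765 (lagging).

(a) P = 3.796 W  (b) Q = 13.19 VAR  (c) S = 13.73 VA  (d) PF = 0.2765 (lagging)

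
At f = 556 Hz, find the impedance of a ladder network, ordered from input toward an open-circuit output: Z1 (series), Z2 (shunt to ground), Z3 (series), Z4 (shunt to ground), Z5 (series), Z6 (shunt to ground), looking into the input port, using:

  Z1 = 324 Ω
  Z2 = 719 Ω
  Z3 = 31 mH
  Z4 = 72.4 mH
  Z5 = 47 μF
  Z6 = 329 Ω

Step 1 — Angular frequency: ω = 2π·f = 2π·556 = 3493 rad/s.
Step 2 — Component impedances:
  Z1: Z = R = 324 Ω
  Z2: Z = R = 719 Ω
  Z3: Z = jωL = j·3493·0.031 = 0 + j108.3 Ω
  Z4: Z = jωL = j·3493·0.0724 = 0 + j252.9 Ω
  Z5: Z = 1/(jωC) = -j/(ω·C) = 0 - j6.09 Ω
  Z6: Z = R = 329 Ω
Step 3 — Ladder network (open output): work backward from the far end, alternating series and parallel combinations. Z_in = 486.2 + j176.8 Ω = 517.4∠20.0° Ω.

Z = 486.2 + j176.8 Ω = 517.4∠20.0° Ω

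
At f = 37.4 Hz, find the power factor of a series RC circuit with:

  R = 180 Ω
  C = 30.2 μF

Step 1 — Angular frequency: ω = 2π·f = 2π·37.4 = 235 rad/s.
Step 2 — Component impedances:
  R: Z = R = 180 Ω
  C: Z = 1/(jωC) = -j/(ω·C) = 0 - j140.9 Ω
Step 3 — Series combination: Z_total = R + C = 180 - j140.9 Ω = 228.6∠-38.1° Ω.
Step 4 — Power factor: PF = cos(φ) = Re(Z)/|Z| = 180/228.6 = 0.7874.
Step 5 — Type: Im(Z) = -140.9 ⇒ leading (phase φ = -38.1°).

PF = 0.7874 (leading, φ = -38.1°)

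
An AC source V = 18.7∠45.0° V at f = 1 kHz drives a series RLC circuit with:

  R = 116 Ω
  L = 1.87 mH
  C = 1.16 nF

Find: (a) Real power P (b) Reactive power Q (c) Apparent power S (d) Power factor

Step 1 — Angular frequency: ω = 2π·f = 2π·1000 = 6283 rad/s.
Step 2 — Component impedances:
  R: Z = R = 116 Ω
  L: Z = jωL = j·6283·0.00187 = 0 + j11.75 Ω
  C: Z = 1/(jωC) = -j/(ω·C) = 0 - j1.372e+05 Ω
Step 3 — Series combination: Z_total = R + L + C = 116 - j1.372e+05 Ω = 1.372e+05∠-90.0° Ω.
Step 4 — Source phasor: V = 18.7∠45.0° V = 13.22 + j13.22 V.
Step 5 — Current: I = V / Z = -9.63e-05 + j9.646e-05 A = 0.0001363∠135.0° A.
Step 6 — Complex power: S = V·I* = 2.155e-06 - j0.002549 VA.
Step 7 — Real power: P = Re(S) = 2.155e-06 W.
Step 8 — Reactive power: Q = Im(S) = -0.002549 VAR.
Step 9 — Apparent power: |S| = 0.002549 VA.
Step 10 — Power factor: PF = P/|S| = 0.0008455 (leading).

(a) P = 2.155e-06 W  (b) Q = -0.002549 VAR  (c) S = 0.002549 VA  (d) PF = 0.0008455 (leading)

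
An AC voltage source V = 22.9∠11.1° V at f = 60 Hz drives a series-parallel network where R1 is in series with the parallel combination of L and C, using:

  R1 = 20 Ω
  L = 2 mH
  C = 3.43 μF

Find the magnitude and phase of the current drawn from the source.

Step 1 — Angular frequency: ω = 2π·f = 2π·60 = 377 rad/s.
Step 2 — Component impedances:
  R1: Z = R = 20 Ω
  L: Z = jωL = j·377·0.002 = 0 + j0.754 Ω
  C: Z = 1/(jωC) = -j/(ω·C) = 0 - j773.3 Ω
Step 3 — Parallel branch: L || C = 1/(1/L + 1/C) = 0 + j0.7547 Ω.
Step 4 — Series with R1: Z_total = R1 + (L || C) = 20 + j0.7547 Ω = 20.01∠2.2° Ω.
Step 5 — Source phasor: V = 22.9∠11.1° V = 22.47 + j4.409 V.
Step 6 — Ohm's law: I = V / Z_total = (22.47 + j4.409) / (20 + j0.7547) = 1.13 + j0.1778 A.
Step 7 — Convert to polar: |I| = 1.144 A, ∠I = 8.9°.

I = 1.144∠8.9° A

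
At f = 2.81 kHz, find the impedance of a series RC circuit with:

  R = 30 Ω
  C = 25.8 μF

Step 1 — Angular frequency: ω = 2π·f = 2π·2810 = 1.766e+04 rad/s.
Step 2 — Component impedances:
  R: Z = R = 30 Ω
  C: Z = 1/(jωC) = -j/(ω·C) = 0 - j2.195 Ω
Step 3 — Series combination: Z_total = R + C = 30 - j2.195 Ω = 30.08∠-4.2° Ω.

Z = 30 - j2.195 Ω = 30.08∠-4.2° Ω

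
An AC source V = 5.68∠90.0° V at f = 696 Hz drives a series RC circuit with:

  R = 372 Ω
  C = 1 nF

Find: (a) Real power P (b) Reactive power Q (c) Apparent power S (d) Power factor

Step 1 — Angular frequency: ω = 2π·f = 2π·696 = 4373 rad/s.
Step 2 — Component impedances:
  R: Z = R = 372 Ω
  C: Z = 1/(jωC) = -j/(ω·C) = 0 - j2.287e+05 Ω
Step 3 — Series combination: Z_total = R + C = 372 - j2.287e+05 Ω = 2.287e+05∠-89.9° Ω.
Step 4 — Source phasor: V = 5.68∠90.0° V = 0 + j5.68 V.
Step 5 — Current: I = V / Z = -2.484e-05 + j4.041e-08 A = 2.484e-05∠179.9° A.
Step 6 — Complex power: S = V·I* = 2.295e-07 - j0.0001411 VA.
Step 7 — Real power: P = Re(S) = 2.295e-07 W.
Step 8 — Reactive power: Q = Im(S) = -0.0001411 VAR.
Step 9 — Apparent power: |S| = 0.0001411 VA.
Step 10 — Power factor: PF = P/|S| = 0.001627 (leading).

(a) P = 2.295e-07 W  (b) Q = -0.0001411 VAR  (c) S = 0.0001411 VA  (d) PF = 0.001627 (leading)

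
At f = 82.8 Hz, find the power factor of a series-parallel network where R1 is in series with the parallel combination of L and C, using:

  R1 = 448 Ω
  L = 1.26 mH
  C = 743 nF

Step 1 — Angular frequency: ω = 2π·f = 2π·82.8 = 520.2 rad/s.
Step 2 — Component impedances:
  R1: Z = R = 448 Ω
  L: Z = jωL = j·520.2·0.00126 = 0 + j0.6555 Ω
  C: Z = 1/(jωC) = -j/(ω·C) = 0 - j2587 Ω
Step 3 — Parallel branch: L || C = 1/(1/L + 1/C) = 0 + j0.6557 Ω.
Step 4 — Series with R1: Z_total = R1 + (L || C) = 448 + j0.6557 Ω = 448∠0.1° Ω.
Step 5 — Power factor: PF = cos(φ) = Re(Z)/|Z| = 448/448 = 1.
Step 6 — Type: Im(Z) = 0.6557 ⇒ lagging (phase φ = 0.1°).

PF = 1 (lagging, φ = 0.1°)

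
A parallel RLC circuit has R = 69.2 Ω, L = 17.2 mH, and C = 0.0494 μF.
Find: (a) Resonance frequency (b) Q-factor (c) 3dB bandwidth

Step 1 — Resonance: ω₀ = 1/√(LC) = 1/√(0.0172·4.94e-08) = 3.431e+04 rad/s.
Step 2 — f₀ = ω₀/(2π) = 5460 Hz.
Step 3 — Parallel Q: Q = R/(ω₀L) = 69.2/(3.431e+04·0.0172) = 0.1173.
Step 4 — Bandwidth: Δω = ω₀/Q = 2.925e+05 rad/s; BW = Δω/(2π) = 4.656e+04 Hz.

(a) f₀ = 5460 Hz  (b) Q = 0.1173  (c) BW = 4.656e+04 Hz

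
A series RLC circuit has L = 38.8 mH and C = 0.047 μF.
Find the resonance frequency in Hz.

Step 1 — Resonance condition Im(Z)=0 gives ω₀ = 1/√(LC).
Step 2 — ω₀ = 1/√(0.0388·4.7e-08) = 2.342e+04 rad/s.
Step 3 — f₀ = ω₀/(2π) = 3727 Hz.

f₀ = 3727 Hz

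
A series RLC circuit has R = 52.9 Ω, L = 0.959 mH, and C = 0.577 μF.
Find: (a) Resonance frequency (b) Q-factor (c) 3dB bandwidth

Step 1 — Resonance: ω₀ = 1/√(LC) = 1/√(0.000959·5.77e-07) = 4.251e+04 rad/s.
Step 2 — f₀ = ω₀/(2π) = 6766 Hz.
Step 3 — Series Q: Q = ω₀L/R = 4.251e+04·0.000959/52.9 = 0.7707.
Step 4 — Bandwidth: Δω = ω₀/Q = 5.516e+04 rad/s; BW = Δω/(2π) = 8779 Hz.

(a) f₀ = 6766 Hz  (b) Q = 0.7707  (c) BW = 8779 Hz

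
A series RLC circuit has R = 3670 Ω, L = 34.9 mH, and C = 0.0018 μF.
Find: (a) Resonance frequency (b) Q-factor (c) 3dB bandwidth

Step 1 — Resonance condition Im(Z)=0 gives ω₀ = 1/√(LC).
Step 2 — ω₀ = 1/√(0.0349·1.8e-09) = 1.262e+05 rad/s.
Step 3 — f₀ = ω₀/(2π) = 2.008e+04 Hz.
Step 4 — Series Q: Q = ω₀L/R = 1.262e+05·0.0349/3670 = 1.2.
Step 5 — 3dB bandwidth: Δω = ω₀/Q = 1.052e+05 rad/s; BW = Δω/(2π) = 1.674e+04 Hz.

(a) f₀ = 2.008e+04 Hz  (b) Q = 1.2  (c) BW = 1.674e+04 Hz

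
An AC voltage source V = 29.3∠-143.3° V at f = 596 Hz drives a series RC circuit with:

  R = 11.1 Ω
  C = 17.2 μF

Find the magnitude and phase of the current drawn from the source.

Step 1 — Angular frequency: ω = 2π·f = 2π·596 = 3745 rad/s.
Step 2 — Component impedances:
  R: Z = R = 11.1 Ω
  C: Z = 1/(jωC) = -j/(ω·C) = 0 - j15.53 Ω
Step 3 — Series combination: Z_total = R + C = 11.1 - j15.53 Ω = 19.09∠-54.4° Ω.
Step 4 — Source phasor: V = 29.3∠-143.3° V = -23.49 - j17.51 V.
Step 5 — Ohm's law: I = V / Z_total = (-23.49 - j17.51) / (11.1 - j15.53) = 0.03046 - j1.535 A.
Step 6 — Convert to polar: |I| = 1.535 A, ∠I = -88.9°.

I = 1.535∠-88.9° A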